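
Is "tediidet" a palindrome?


Word: "tediidet"
Reversed: "tediidet"
Forward == Backward? tediidet == tediidet
Palindrome = Yes


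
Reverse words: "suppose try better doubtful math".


Original: "suppose try better doubtful math"
Words (1..n): suppose | try | better | doubtful | math
Reversed (n..1): math | doubtful | better | try | suppose
Result = "math doubtful better try suppose"


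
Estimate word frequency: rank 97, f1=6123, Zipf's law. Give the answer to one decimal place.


Zipf's law: f(r) = f(1) / r
f(1) = 6123
f(97) = 6123 / 97
= 63.1 occurrences


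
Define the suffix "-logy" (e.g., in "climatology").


Suffix: -logy
Example: climatology (climate + -logy, with a spelling change)
Meaning = study of


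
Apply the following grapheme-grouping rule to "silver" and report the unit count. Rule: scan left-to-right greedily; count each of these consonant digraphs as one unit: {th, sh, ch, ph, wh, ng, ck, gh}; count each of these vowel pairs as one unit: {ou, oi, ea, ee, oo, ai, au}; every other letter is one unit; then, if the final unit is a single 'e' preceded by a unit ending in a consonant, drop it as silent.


Word: "silver" (6 letters)
Left-to-right scan:
  1. 's' (letter)
  2. 'i' (letter)
  3. 'l' (letter)
  4. 'v' (letter)
  5. 'e' (letter)
  6. 'r' (letter)
Units from scan: 6
Sound units = 6 units


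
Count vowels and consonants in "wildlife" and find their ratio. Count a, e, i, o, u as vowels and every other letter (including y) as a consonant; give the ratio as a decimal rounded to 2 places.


Word: "wildlife"
Vowels (a,e,i,o,u): 3
Consonants: 5
Ratio = 3/5
= 0.60


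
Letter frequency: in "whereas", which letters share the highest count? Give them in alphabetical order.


Word: "whereas"
Letter counts:
  'a': 1
  'e': 2
  'h': 1
  'r': 1
  's': 1
  'w': 1
Maximum count = 2
Most frequent = 'e' (2 times each)


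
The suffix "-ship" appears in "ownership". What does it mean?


Suffix: -ship
As in: ownership -> owner + -ship
Meaning = state / position


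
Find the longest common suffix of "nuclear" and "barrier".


Word 1: "nuclear"
Word 2: "barrier"
Comparing from end:
  Pos -1: 'r' == 'r'
  Pos -2: 'a' != 'e' (stop)
LCS = "r" (length 1)


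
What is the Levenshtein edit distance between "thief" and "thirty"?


Word 1: "thief" (length 5)
Word 2: "thirty" (length 6)
One optimal edit sequence (insert/delete/substitute each cost 1):
  1. keep 't'
  2. keep 'h'
  3. keep 'i'
  4. insert 'r'  (+1)
  5. substitute 'e' -> 't'  (+1)
  6. substitute 'f' -> 'y'  (+1)
Total edit operations: 3
Edit distance = 3


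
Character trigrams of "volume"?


Word: "volume" (length 6)
Number of trigrams = 6 - 3 + 1 = 4
  Position 0: "vol"
  Position 1: "olu"
  Position 2: "lum"
  Position 3: "ume"
Trigrams = "vol", "olu", "lum", "ume"


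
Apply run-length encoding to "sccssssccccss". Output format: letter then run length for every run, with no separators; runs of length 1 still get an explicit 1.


String: "sccssssccccss"
Scanning for consecutive runs:
  's' x 1
  'c' x 2
  's' x 4
  'c' x 4
  's' x 2
RLE = "s1c2s4c4s2"


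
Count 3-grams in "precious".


Word: "precious" (length 8)
Number of 3-grams = length - 3 + 1 = 8 - 3 + 1
= 6


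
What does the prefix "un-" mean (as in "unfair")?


Prefix: un-
Example: unfair = un- + fair
Meaning = not / reverse


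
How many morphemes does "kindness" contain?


Word: "kindness"
Morphemes: kind | -ness
Each morpheme carries meaning
= 2 morphemes


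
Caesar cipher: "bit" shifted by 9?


Word: "bit"
Shift: 9
Each letter → (letter + shift) mod 26:
  'b' (1) + 9 = 10 → 'k'
  'i' (8) + 9 = 17 → 'r'
  't' (19) + 9 = 2 → 'c'
Result = "krc"


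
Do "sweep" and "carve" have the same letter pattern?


Pattern of "sweep": [0, 1, 2, 2, 3]
Pattern of "carve": [0, 1, 2, 3, 4]
Patterns do not match
Same pattern = No


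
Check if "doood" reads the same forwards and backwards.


Word: "doood"
Reversed: "doood"
Forward == Backward? doood == doood
Palindrome = Yes


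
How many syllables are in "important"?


Word: "important"
Syllable breakdown: im-por-tant
Counting: 3 parts
= 3 syllables


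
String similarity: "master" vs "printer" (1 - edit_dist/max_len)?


Word 1: "master" (length 6)
Word 2: "printer" (length 7)
One optimal edit sequence:
  1. insert 'p'  (+1)
  2. substitute 'm' -> 'r'  (+1)
  3. substitute 'a' -> 'i'  (+1)
  4. substitute 's' -> 'n'  (+1)
  5. keep 't'
  6. keep 'e'
  7. keep 'r'
Edit distance = 4
Max length = max(6, 7) = 7
Similarity = 1 - 4/7
= 0.4286


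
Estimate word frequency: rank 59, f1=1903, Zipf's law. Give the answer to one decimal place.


Zipf's law: f(r) = f(1) / r
f(1) = 1903
f(59) = 1903 / 59
= 32.3 occurrences


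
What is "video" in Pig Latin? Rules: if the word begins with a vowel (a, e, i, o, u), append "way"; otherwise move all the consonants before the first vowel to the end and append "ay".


Word: "video"
Starts with consonant(s) → move to end, add 'ay'
Consonant cluster: "v"
Pig Latin = "ideovay"


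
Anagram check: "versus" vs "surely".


Word 1: "versus" → sorted: erssuv
Word 2: "surely" → sorted: elrsuy
Same letters? erssuv != elrsuy
Anagram = No


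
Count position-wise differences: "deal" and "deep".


Comparing character by character (same length = 4):
  Pos 0: 'd' vs 'd' =
  Pos 1: 'e' vs 'e' =
  Pos 2: 'a' vs 'e' !=
  Pos 3: 'l' vs 'p' !=
Hamming distance = 2


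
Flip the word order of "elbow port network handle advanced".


Original: "elbow port network handle advanced"
Words (1..n): elbow | port | network | handle | advanced
Reversed (n..1): advanced | handle | network | port | elbow
Result = "advanced handle network port elbow"


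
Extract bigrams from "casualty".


Word: "casualty" (length 8)
Number of bigrams = 8 - 2 + 1 = 7
  Position 0: "ca"
  Position 1: "as"
  Position 2: "su"
  Position 3: "ua"
  Position 4: "al"
  Position 5: "lt"
  Position 6: "ty"
Bigrams = "ca", "as", "su", "ua", "al", "lt", "ty"


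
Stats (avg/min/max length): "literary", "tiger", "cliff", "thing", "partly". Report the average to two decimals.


Lengths: "literary"=8, "tiger"=5, "cliff"=5, "thing"=5, "partly"=6
Sum = 29, Count = 5
Average = 29/5 = 5.80
= avg=5.80, min=5, max=8


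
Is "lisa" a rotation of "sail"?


Word: "sail", Candidate: "lisa"
Method: check if candidate is substring of word+word
"sailsail" contains "lisa"? No
Is rotation = No


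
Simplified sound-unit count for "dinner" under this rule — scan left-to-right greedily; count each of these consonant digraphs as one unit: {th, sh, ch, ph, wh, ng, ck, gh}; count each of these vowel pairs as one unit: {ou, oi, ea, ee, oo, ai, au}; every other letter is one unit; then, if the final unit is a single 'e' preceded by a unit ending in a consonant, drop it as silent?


Word: "dinner" (6 letters)
Left-to-right scan:
  [1] 'd' (letter)
  [2] 'i' (letter)
  [3] 'n' (letter)
  [4] 'n' (letter)
  [5] 'e' (letter)
  [6] 'r' (letter)
Units from scan: 6
Sound units = 6 units


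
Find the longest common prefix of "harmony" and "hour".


Word 1: "harmony"
Word 2: "hour"
Comparing from start:
  Pos 0: 'h' == 'h'
  Pos 1: 'a' != 'o' (stop)
LCP = "h" (length 1)


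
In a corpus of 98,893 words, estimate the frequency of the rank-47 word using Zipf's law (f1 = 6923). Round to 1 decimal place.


Zipf's law: f(r) = f(1) / r
f(1) = 6923
f(47) = 6923 / 47
= 147.3 occurrences


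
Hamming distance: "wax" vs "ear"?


Comparing character by character (same length = 3):
  Pos 0: 'w' vs 'e' !=
  Pos 1: 'a' vs 'a' =
  Pos 2: 'x' vs 'r' !=
Hamming distance = 2


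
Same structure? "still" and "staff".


Pattern of "still": [0, 1, 2, 3, 3]
Pattern of "staff": [0, 1, 2, 3, 3]
Patterns match
Same pattern = Yes


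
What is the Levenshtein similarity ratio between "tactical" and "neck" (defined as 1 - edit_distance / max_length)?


Word 1: "tactical" (length 8)
Word 2: "neck" (length 4)
One optimal edit sequence:
  1. delete 't'  (+1)
  2. delete 'a'  (+1)
  3. delete 'c'  (+1)
  4. substitute 't' -> 'n'  (+1)
  5. substitute 'i' -> 'e'  (+1)
  6. keep 'c'
  7. delete 'a'  (+1)
  8. substitute 'l' -> 'k'  (+1)
Edit distance = 7
Max length = max(8, 4) = 8
Similarity = 1 - 7/8
= 0.1250


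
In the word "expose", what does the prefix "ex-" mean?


Prefix: ex-
As in: expose -> ex- + pose
Meaning = out / former


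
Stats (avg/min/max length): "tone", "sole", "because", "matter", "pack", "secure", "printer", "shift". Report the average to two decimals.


Lengths: "tone"=4, "sole"=4, "because"=7, "matter"=6, "pack"=4, "secure"=6, "printer"=7, "shift"=5
Sum = 43, Count = 8
Average = 43/8 = 5.38
= avg=5.38, min=4, max=7


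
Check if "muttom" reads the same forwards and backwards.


Word: "muttom"
Reversed: "mottum"
Forward == Backward? muttom != mottum
Palindrome = No


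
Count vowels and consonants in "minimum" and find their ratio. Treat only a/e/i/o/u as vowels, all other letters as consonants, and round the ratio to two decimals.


Word: "minimum"
Vowels (a,e,i,o,u): 3
Consonants: 4
Ratio = 3/4
= 0.75


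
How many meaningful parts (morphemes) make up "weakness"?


Word: "weakness"
Morphemes: weak / -ness
Each morpheme carries meaning
= 2 morphemes


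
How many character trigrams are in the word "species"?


Word: "species" (length 7)
Number of 3-grams = length - 3 + 1 = 7 - 3 + 1
= 5


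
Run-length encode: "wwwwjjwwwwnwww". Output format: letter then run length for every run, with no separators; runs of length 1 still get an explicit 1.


String: "wwwwjjwwwwnwww"
Scanning for consecutive runs:
  'w' x 4
  'j' x 2
  'w' x 4
  'n' x 1
  'w' x 3
RLE = "w4j2w4n1w3"


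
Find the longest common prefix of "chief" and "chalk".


Word 1: "chief"
Word 2: "chalk"
Comparing from start:
  Pos 0: 'c' == 'c'
  Pos 1: 'h' == 'h'
  Pos 2: 'i' != 'a' (stop)
LCP = "ch" (length 2)


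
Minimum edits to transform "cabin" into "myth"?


Word 1: "cabin" (length 5)
Word 2: "myth" (length 4)
One optimal edit sequence (insert/delete/substitute each cost 1):
  1. delete 'c'  (+1)
  2. substitute 'a' -> 'm'  (+1)
  3. substitute 'b' -> 'y'  (+1)
  4. substitute 'i' -> 't'  (+1)
  5. substitute 'n' -> 'h'  (+1)
Total edit operations: 5
Edit distance = 5


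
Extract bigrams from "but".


Word: "but" (length 3)
Number of bigrams = 3 - 2 + 1 = 2
  Position 0: "bu"
  Position 1: "ut"
Bigrams = "bu", "ut"


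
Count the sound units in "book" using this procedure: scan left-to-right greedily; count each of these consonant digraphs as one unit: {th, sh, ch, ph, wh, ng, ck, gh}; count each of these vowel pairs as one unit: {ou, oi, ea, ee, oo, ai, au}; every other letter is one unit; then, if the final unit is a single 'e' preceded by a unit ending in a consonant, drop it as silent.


Word: "book" (4 letters)
Left-to-right scan:
  [1] 'b' (letter)
  [2] 'oo' (vowel-pair)
  [3] 'k' (letter)
Units from scan: 3
Sound units = 3 units


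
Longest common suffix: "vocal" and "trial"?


Word 1: "vocal"
Word 2: "trial"
Comparing from end:
  Pos -1: 'l' == 'l'
  Pos -2: 'a' == 'a'
  Pos -3: 'c' != 'i' (stop)
LCS = "al" (length 2)


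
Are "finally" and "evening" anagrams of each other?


Word 1: "finally" → sorted: afillny
Word 2: "evening" → sorted: eeginnv
Same letters? afillny != eeginnv
Anagram = No


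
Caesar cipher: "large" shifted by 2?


Word: "large"
Shift: 2
Each letter → (letter + shift) mod 26:
  'l' (11) + 2 = 13 → 'n'
  'a' (0) + 2 = 2 → 'c'
  'r' (17) + 2 = 19 → 't'
  'g' (6) + 2 = 8 → 'i'
  'e' (4) + 2 = 6 → 'g'
Result = "nctig"


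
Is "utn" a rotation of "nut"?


Word: "nut", Candidate: "utn"
Method: check if candidate is substring of word+word
"nutnut" contains "utn"? Yes
Is rotation = Yes


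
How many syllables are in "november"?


Word: "november"
Syllable breakdown: no · vem · ber
Counting: 3 parts
= 3 syllables


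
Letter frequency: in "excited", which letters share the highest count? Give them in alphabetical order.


Word: "excited"
Letter counts:
  'c': 1
  'd': 1
  'e': 2
  'i': 1
  't': 1
  'x': 1
Maximum count = 2
Most frequent = 'e' (2 times each)


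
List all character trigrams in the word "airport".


Word: "airport" (length 7)
Number of trigrams = 7 - 3 + 1 = 5
  Position 0: "air"
  Position 1: "irp"
  Position 2: "rpo"
  Position 3: "por"
  Position 4: "ort"
Trigrams = "air", "irp", "rpo", "por", "ort"


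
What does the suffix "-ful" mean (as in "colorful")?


Suffix: -ful
Example: colorful (color + -ful)
Meaning = full of


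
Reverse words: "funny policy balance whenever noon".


Original: "funny policy balance whenever noon"
Words (1..n): funny | policy | balance | whenever | noon
Reversed (n..1): noon | whenever | balance | policy | funny
Result = "noon whenever balance policy funny"


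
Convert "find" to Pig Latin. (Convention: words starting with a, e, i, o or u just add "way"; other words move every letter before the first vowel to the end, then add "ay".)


Word: "find"
Starts with consonant(s) → move to end, add 'ay'
Consonant cluster: "f"
Pig Latin = "indfay"


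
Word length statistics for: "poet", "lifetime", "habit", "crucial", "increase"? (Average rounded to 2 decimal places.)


Lengths: "poet"=4, "lifetime"=8, "habit"=5, "crucial"=7, "increase"=8
Sum = 32, Count = 5
Average = 32/5 = 6.40
= avg=6.40, min=4, max=8


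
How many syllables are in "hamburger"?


Word: "hamburger"
Syllable breakdown: ham | bur | ger
Counting: 3 parts
= 3 syllables


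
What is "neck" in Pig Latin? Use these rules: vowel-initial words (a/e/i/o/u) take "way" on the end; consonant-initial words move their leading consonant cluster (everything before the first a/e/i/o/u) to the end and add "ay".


Word: "neck"
Starts with consonant(s) → move to end, add 'ay'
Consonant cluster: "n"
Pig Latin = "ecknay"


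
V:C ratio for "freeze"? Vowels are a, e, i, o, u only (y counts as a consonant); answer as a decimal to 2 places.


Word: "freeze"
Vowels (a,e,i,o,u): 3
Consonants: 3
Ratio = 3/3
= 1.00


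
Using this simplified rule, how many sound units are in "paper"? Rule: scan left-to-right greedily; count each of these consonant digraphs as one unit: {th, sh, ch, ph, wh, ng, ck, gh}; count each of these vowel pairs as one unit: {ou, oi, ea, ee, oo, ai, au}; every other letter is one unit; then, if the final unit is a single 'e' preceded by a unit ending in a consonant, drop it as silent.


Word: "paper" (5 letters)
Left-to-right scan:
  (1) 'p' (letter)
  (2) 'a' (letter)
  (3) 'p' (letter)
  (4) 'e' (letter)
  (5) 'r' (letter)
Units from scan: 5
Sound units = 5 units


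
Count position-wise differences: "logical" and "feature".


Comparing character by character (same length = 7):
  Pos 0: 'l' vs 'f' !=
  Pos 1: 'o' vs 'e' !=
  Pos 2: 'g' vs 'a' !=
  Pos 3: 'i' vs 't' !=
  Pos 4: 'c' vs 'u' !=
  Pos 5: 'a' vs 'r' !=
  Pos 6: 'l' vs 'e' !=
Hamming distance = 7


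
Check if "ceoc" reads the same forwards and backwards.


Word: "ceoc"
Reversed: "coec"
Forward == Backward? ceoc != coec
Palindrome = No


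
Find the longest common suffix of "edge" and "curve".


Word 1: "edge"
Word 2: "curve"
Comparing from end:
  Pos -1: 'e' == 'e'
  Pos -2: 'g' != 'v' (stop)
LCS = "e" (length 1)


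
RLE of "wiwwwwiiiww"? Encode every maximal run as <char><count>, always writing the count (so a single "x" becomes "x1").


String: "wiwwwwiiiww"
Scanning for consecutive runs:
  'w' x 1
  'i' x 1
  'w' x 4
  'i' x 3
  'w' x 2
RLE = "w1i1w4i3w2"


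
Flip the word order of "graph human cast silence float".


Original: "graph human cast silence float"
Words (1..n): graph | human | cast | silence | float
Reversed (n..1): float | silence | cast | human | graph
Result = "float silence cast human graph"


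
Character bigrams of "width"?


Word: "width" (length 5)
Number of bigrams = 5 - 2 + 1 = 4
  Position 0: "wi"
  Position 1: "id"
  Position 2: "dt"
  Position 3: "th"
Bigrams = "wi", "id", "dt", "th"


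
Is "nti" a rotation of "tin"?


Word: "tin", Candidate: "nti"
Method: check if candidate is substring of word+word
"tintin" contains "nti"? Yes
Is rotation = Yes


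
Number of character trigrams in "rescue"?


Word: "rescue" (length 6)
Number of 3-grams = length - 3 + 1 = 6 - 3 + 1
= 4


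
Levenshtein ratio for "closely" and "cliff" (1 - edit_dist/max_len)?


Word 1: "closely" (length 7)
Word 2: "cliff" (length 5)
One optimal edit sequence:
  1. keep 'c'
  2. keep 'l'
  3. delete 'o'  (+1)
  4. delete 's'  (+1)
  5. substitute 'e' -> 'i'  (+1)
  6. substitute 'l' -> 'f'  (+1)
  7. substitute 'y' -> 'f'  (+1)
Edit distance = 5
Max length = max(7, 5) = 7
Similarity = 1 - 5/7
= 0.2857


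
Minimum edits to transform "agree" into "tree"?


Word 1: "agree" (length 5)
Word 2: "tree" (length 4)
One optimal edit sequence (insert/delete/substitute each cost 1):
  1. delete 'a'  (+1)
  2. substitute 'g' -> 't'  (+1)
  3. keep 'r'
  4. keep 'e'
  5. keep 'e'
Total edit operations: 2
Edit distance = 2


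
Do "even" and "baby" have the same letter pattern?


Pattern of "even": [0, 1, 0, 2]
Pattern of "baby": [0, 1, 0, 2]
Patterns match
Same pattern = Yes


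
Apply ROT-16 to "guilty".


Word: "guilty"
Shift: 16
Each letter → (letter + shift) mod 26:
  'g' (6) + 16 = 22 → 'w'
  'u' (20) + 16 = 10 → 'k'
  'i' (8) + 16 = 24 → 'y'
  'l' (11) + 16 = 1 → 'b'
  't' (19) + 16 = 9 → 'j'
  'y' (24) + 16 = 14 → 'o'
Result = "wkybjo"


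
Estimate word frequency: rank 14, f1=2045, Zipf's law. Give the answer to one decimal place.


Zipf's law: f(r) = f(1) / r
f(1) = 2045
f(14) = 2045 / 14
= 146.1 occurrences


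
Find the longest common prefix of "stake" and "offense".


Word 1: "stake"
Word 2: "offense"
Comparing from start:
  Pos 0: 's' != 'o' (stop)
LCP = "" (length 0)


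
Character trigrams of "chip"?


Word: "chip" (length 4)
Number of trigrams = 4 - 3 + 1 = 2
  Position 0: "chi"
  Position 1: "hip"
Trigrams = "chi", "hip"


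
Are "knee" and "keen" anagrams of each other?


Word 1: "knee" → sorted: eekn
Word 2: "keen" → sorted: eekn
Same letters? eekn == eekn
Anagram = Yes


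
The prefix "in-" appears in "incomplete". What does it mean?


Prefix: in-
As in: incomplete -> in- + complete
Meaning = not / into


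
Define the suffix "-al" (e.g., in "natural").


Suffix: -al
Example: natural = nature + -al, with a spelling change
Meaning = relating to


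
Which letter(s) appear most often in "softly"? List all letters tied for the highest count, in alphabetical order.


Word: "softly"
Letter counts:
  'f': 1
  'l': 1
  'o': 1
  's': 1
  't': 1
  'y': 1
Maximum count = 1
Most frequent = 'f', 'l', 'o', 's', 't', 'y' (1 time each)


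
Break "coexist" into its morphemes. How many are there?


Word: "coexist"
Morphemes: co- / exist
Each morpheme carries meaning
= 2 morphemes


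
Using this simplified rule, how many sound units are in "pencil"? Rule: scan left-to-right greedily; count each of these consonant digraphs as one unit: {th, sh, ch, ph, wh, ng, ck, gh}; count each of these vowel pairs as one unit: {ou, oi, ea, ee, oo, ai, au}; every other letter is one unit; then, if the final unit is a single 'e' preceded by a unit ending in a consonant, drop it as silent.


Word: "pencil" (6 letters)
Left-to-right scan:
  (1) 'p' (letter)
  (2) 'e' (letter)
  (3) 'n' (letter)
  (4) 'c' (letter)
  (5) 'i' (letter)
  (6) 'l' (letter)
Units from scan: 6
Sound units = 6 units


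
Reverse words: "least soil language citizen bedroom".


Original: "least soil language citizen bedroom"
Words (1..n): least | soil | language | citizen | bedroom
Reversed (n..1): bedroom | citizen | language | soil | least
Result = "bedroom citizen language soil least"


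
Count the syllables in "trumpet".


Word: "trumpet"
Syllable breakdown: trum-pet
Counting: 2 parts
= 2 syllables


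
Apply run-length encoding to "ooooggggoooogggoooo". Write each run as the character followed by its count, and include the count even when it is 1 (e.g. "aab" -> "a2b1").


String: "ooooggggoooogggoooo"
Scanning for consecutive runs:
  'o' x 4
  'g' x 4
  'o' x 4
  'g' x 3
  'o' x 4
RLE = "o4g4o4g3o4"


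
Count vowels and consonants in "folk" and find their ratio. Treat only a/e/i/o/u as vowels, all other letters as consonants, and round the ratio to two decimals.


Word: "folk"
Vowels (a,e,i,o,u): 1
Consonants: 3
Ratio = 1/3
= 0.33


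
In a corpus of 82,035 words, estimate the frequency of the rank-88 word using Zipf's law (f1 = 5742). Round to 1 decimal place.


Zipf's law: f(r) = f(1) / r
f(1) = 5742
f(88) = 5742 / 88
= 65.3 occurrences


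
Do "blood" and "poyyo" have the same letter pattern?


Pattern of "blood": [0, 1, 2, 2, 3]
Pattern of "poyyo": [0, 1, 2, 2, 1]
Patterns do not match
Same pattern = No


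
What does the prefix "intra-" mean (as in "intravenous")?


Prefix: intra-
Example: intravenous = intra- + venous
Meaning = within


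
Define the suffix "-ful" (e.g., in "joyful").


Suffix: -ful
Example: joyful = joy + -ful
Meaning = full of


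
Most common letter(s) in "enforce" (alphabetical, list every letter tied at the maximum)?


Word: "enforce"
Letter counts:
  'c': 1
  'e': 2
  'f': 1
  'n': 1
  'o': 1
  'r': 1
Maximum count = 2
Most frequent = 'e' (2 times each)


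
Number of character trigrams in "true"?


Word: "true" (length 4)
Number of 3-grams = length - 3 + 1 = 4 - 3 + 1
= 2


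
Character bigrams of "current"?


Word: "current" (length 7)
Number of bigrams = 7 - 2 + 1 = 6
  Position 0: "cu"
  Position 1: "ur"
  Position 2: "rr"
  Position 3: "re"
  Position 4: "en"
  Position 5: "nt"
Bigrams = "cu", "ur", "rr", "re", "en", "nt"


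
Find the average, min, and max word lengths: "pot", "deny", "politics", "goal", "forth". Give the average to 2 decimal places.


Lengths: "pot"=3, "deny"=4, "politics"=8, "goal"=4, "forth"=5
Sum = 24, Count = 5
Average = 24/5 = 4.80
= avg=4.80, min=3, max=8


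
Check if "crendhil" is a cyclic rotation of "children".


Word: "children", Candidate: "crendhil"
Method: check if candidate is substring of word+word
"childrenchildren" contains "crendhil"? No
Is rotation = No


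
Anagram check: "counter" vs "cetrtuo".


Word 1: "counter" → sorted: cenortu
Word 2: "cetrtuo" → sorted: ceorttu
Same letters? cenortu != ceorttu
Anagram = No


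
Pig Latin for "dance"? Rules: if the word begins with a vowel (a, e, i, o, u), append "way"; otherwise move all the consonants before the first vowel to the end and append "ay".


Word: "dance"
Starts with consonant(s) → move to end, add 'ay'
Consonant cluster: "d"
Pig Latin = "anceday"


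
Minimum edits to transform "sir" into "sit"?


Word 1: "sir" (length 3)
Word 2: "sit" (length 3)
One optimal edit sequence (insert/delete/substitute each cost 1):
  1. keep 's'
  2. keep 'i'
  3. substitute 'r' -> 't'  (+1)
Total edit operations: 1
Edit distance = 1


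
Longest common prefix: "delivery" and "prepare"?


Word 1: "delivery"
Word 2: "prepare"
Comparing from start:
  Pos 0: 'd' != 'p' (stop)
LCP = "" (length 0)


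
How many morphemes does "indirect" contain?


Word: "indirect"
Morphemes: in- | direct
Each morpheme carries meaning
= 2 morphemes


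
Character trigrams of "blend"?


Word: "blend" (length 5)
Number of trigrams = 5 - 3 + 1 = 3
  Position 0: "ble"
  Position 1: "len"
  Position 2: "end"
Trigrams = "ble", "len", "end"


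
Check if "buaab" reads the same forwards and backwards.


Word: "buaab"
Reversed: "baaub"
Forward == Backward? buaab != baaub
Palindrome = No


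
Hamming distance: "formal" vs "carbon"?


Comparing character by character (same length = 6):
  Pos 0: 'f' vs 'c' !=
  Pos 1: 'o' vs 'a' !=
  Pos 2: 'r' vs 'r' =
  Pos 3: 'm' vs 'b' !=
  Pos 4: 'a' vs 'o' !=
  Pos 5: 'l' vs 'n' !=
Hamming distance = 5


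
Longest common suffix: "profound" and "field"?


Word 1: "profound"
Word 2: "field"
Comparing from end:
  Pos -1: 'd' == 'd'
  Pos -2: 'n' != 'l' (stop)
LCS = "d" (length 1)


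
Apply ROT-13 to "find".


Word: "find"
Shift: 13
Each letter → (letter + shift) mod 26:
  'f' (5) + 13 = 18 → 's'
  'i' (8) + 13 = 21 → 'v'
  'n' (13) + 13 = 0 → 'a'
  'd' (3) + 13 = 16 → 'q'
Result = "svaq"


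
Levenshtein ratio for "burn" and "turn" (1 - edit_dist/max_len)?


Word 1: "burn" (length 4)
Word 2: "turn" (length 4)
One optimal edit sequence:
  1. substitute 'b' -> 't'  (+1)
  2. keep 'u'
  3. keep 'r'
  4. keep 'n'
Edit distance = 1
Max length = max(4, 4) = 4
Similarity = 1 - 1/4
= 0.7500


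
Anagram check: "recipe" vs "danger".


Word 1: "recipe" → sorted: ceeipr
Word 2: "danger" → sorted: adegnr
Same letters? ceeipr != adegnr
Anagram = No


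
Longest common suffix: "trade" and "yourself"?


Word 1: "trade"
Word 2: "yourself"
Comparing from end:
  Pos -1: 'e' != 'f' (stop)
LCS = "" (length 0)


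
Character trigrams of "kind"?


Word: "kind" (length 4)
Number of trigrams = 4 - 3 + 1 = 2
  Position 0: "kin"
  Position 1: "ind"
Trigrams = "kin", "ind"


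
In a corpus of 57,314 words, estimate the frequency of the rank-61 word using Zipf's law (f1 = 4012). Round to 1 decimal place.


Zipf's law: f(r) = f(1) / r
f(1) = 4012
f(61) = 4012 / 61
= 65.8 occurrences


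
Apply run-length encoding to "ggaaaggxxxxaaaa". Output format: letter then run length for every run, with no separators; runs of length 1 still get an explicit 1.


String: "ggaaaggxxxxaaaa"
Scanning for consecutive runs:
  'g' x 2
  'a' x 3
  'g' x 2
  'x' x 4
  'a' x 4
RLE = "g2a3g2x4a4"


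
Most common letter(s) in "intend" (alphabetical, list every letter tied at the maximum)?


Word: "intend"
Letter counts:
  'd': 1
  'e': 1
  'i': 1
  'n': 2
  't': 1
Maximum count = 2
Most frequent = 'n' (2 times each)


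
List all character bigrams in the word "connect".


Word: "connect" (length 7)
Number of bigrams = 7 - 2 + 1 = 6
  Position 0: "co"
  Position 1: "on"
  Position 2: "nn"
  Position 3: "ne"
  Position 4: "ec"
  Position 5: "ct"
Bigrams = "co", "on", "nn", "ne", "ec", "ct"


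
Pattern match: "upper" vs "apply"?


Pattern of "upper": [0, 1, 1, 2, 3]
Pattern of "apply": [0, 1, 1, 2, 3]
Patterns match
Same pattern = Yes


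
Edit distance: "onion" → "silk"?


Word 1: "onion" (length 5)
Word 2: "silk" (length 4)
One optimal edit sequence (insert/delete/substitute each cost 1):
  1. delete 'o'  (+1)
  2. substitute 'n' -> 's'  (+1)
  3. keep 'i'
  4. substitute 'o' -> 'l'  (+1)
  5. substitute 'n' -> 'k'  (+1)
Total edit operations: 4
Edit distance = 4


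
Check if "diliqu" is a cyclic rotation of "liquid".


Word: "liquid", Candidate: "diliqu"
Method: check if candidate is substring of word+word
"liquidliquid" contains "diliqu"? No
Is rotation = No


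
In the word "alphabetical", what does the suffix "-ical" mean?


Suffix: -ical
As in: alphabetical -> alphabet + -ical
Meaning = relating to


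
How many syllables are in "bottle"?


Word: "bottle"
Syllable breakdown: bot · tle
Counting: 2 parts
= 2 syllables


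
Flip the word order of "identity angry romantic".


Original: "identity angry romantic"
Words (1..n): identity | angry | romantic
Reversed (n..1): romantic | angry | identity
Result = "romantic angry identity"


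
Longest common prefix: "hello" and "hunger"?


Word 1: "hello"
Word 2: "hunger"
Comparing from start:
  Pos 0: 'h' == 'h'
  Pos 1: 'e' != 'u' (stop)
LCP = "h" (length 1)


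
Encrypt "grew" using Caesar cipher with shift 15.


Word: "grew"
Shift: 15
Each letter → (letter + shift) mod 26:
  'g' (6) + 15 = 21 → 'v'
  'r' (17) + 15 = 6 → 'g'
  'e' (4) + 15 = 19 → 't'
  'w' (22) + 15 = 11 → 'l'
Result = "vgtl"


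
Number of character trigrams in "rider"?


Word: "rider" (length 5)
Number of 3-grams = length - 3 + 1 = 5 - 3 + 1
= 3


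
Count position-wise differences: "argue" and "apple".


Comparing character by character (same length = 5):
  Pos 0: 'a' vs 'a' =
  Pos 1: 'r' vs 'p' !=
  Pos 2: 'g' vs 'p' !=
  Pos 3: 'u' vs 'l' !=
  Pos 4: 'e' vs 'e' =
Hamming distance = 3


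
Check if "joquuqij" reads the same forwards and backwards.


Word: "joquuqij"
Reversed: "jiquuqoj"
Forward == Backward? joquuqij != jiquuqoj
Palindrome = No


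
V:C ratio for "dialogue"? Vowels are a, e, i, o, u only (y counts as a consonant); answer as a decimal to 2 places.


Word: "dialogue"
Vowels (a,e,i,o,u): 5
Consonants: 3
Ratio = 5/3
= 1.67


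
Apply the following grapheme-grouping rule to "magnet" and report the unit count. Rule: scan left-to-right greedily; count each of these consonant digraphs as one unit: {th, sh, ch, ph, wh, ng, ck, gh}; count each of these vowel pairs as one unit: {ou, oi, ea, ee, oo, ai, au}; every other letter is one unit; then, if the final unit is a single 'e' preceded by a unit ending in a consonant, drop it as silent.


Word: "magnet" (6 letters)
Left-to-right scan:
  [1] 'm' (letter)
  [2] 'a' (letter)
  [3] 'g' (letter)
  [4] 'n' (letter)
  [5] 'e' (letter)
  [6] 't' (letter)
Units from scan: 6
Sound units = 6 units


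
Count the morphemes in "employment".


Word: "employment"
Morphemes: employ | -ment
Each morpheme carries meaning
= 2 morphemes


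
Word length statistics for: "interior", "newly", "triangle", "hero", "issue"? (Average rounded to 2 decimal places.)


Lengths: "interior"=8, "newly"=5, "triangle"=8, "hero"=4, "issue"=5
Sum = 30, Count = 5
Average = 30/5 = 6.00
= avg=6.00, min=4, max=8


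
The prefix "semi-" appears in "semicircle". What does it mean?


Prefix: semi-
As in: semicircle -> semi- + circle
Meaning = half


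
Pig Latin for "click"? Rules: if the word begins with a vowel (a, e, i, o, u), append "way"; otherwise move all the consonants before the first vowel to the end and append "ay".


Word: "click"
Starts with consonant(s) → move to end, add 'ay'
Consonant cluster: "cl"
Pig Latin = "ickclay"


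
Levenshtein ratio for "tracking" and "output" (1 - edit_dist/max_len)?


Word 1: "tracking" (length 8)
Word 2: "output" (length 6)
One optimal edit sequence:
  1. delete 't'  (+1)
  2. delete 'r'  (+1)
  3. substitute 'a' -> 'o'  (+1)
  4. substitute 'c' -> 'u'  (+1)
  5. substitute 'k' -> 't'  (+1)
  6. substitute 'i' -> 'p'  (+1)
  7. substitute 'n' -> 'u'  (+1)
  8. substitute 'g' -> 't'  (+1)
Edit distance = 8
Max length = max(8, 6) = 8
Similarity = 1 - 8/8
= 0.0000


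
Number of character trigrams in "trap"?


Word: "trap" (length 4)
Number of 3-grams = length - 3 + 1 = 4 - 3 + 1
= 2


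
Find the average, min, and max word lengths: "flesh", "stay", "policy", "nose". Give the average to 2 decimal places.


Lengths: "flesh"=5, "stay"=4, "policy"=6, "nose"=4
Sum = 19, Count = 4
Average = 19/4 = 4.75
= avg=4.75, min=4, max=6


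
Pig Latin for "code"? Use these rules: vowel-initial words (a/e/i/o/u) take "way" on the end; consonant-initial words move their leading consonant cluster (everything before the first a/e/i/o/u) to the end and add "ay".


Word: "code"
Starts with consonant(s) → move to end, add 'ay'
Consonant cluster: "c"
Pig Latin = "odecay"


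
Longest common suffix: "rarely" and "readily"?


Word 1: "rarely"
Word 2: "readily"
Comparing from end:
  Pos -1: 'y' == 'y'
  Pos -2: 'l' == 'l'
  Pos -3: 'e' != 'i' (stop)
LCS = "ly" (length 2)


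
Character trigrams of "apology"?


Word: "apology" (length 7)
Number of trigrams = 7 - 3 + 1 = 5
  Position 0: "apo"
  Position 1: "pol"
  Position 2: "olo"
  Position 3: "log"
  Position 4: "ogy"
Trigrams = "apo", "pol", "olo", "log", "ogy"


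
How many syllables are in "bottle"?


Word: "bottle"
Syllable breakdown: bot-tle
Counting: 2 parts
= 2 syllables


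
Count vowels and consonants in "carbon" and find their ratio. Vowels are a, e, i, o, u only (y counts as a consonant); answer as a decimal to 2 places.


Word: "carbon"
Vowels (a,e,i,o,u): 2
Consonants: 4
Ratio = 2/4
= 0.50


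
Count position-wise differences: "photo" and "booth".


Comparing character by character (same length = 5):
  Pos 0: 'p' vs 'b' !=
  Pos 1: 'h' vs 'o' !=
  Pos 2: 'o' vs 'o' =
  Pos 3: 't' vs 't' =
  Pos 4: 'o' vs 'h' !=
Hamming distance = 3


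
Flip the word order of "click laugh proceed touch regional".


Original: "click laugh proceed touch regional"
Words (1..n): click | laugh | proceed | touch | regional
Reversed (n..1): regional | touch | proceed | laugh | click
Result = "regional touch proceed laugh click"


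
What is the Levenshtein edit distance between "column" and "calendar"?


Word 1: "column" (length 6)
Word 2: "calendar" (length 8)
One optimal edit sequence (insert/delete/substitute each cost 1):
  1. keep 'c'
  2. substitute 'o' -> 'a'  (+1)
  3. keep 'l'
  4. insert 'e'  (+1)
  5. insert 'n'  (+1)
  6. substitute 'u' -> 'd'  (+1)
  7. substitute 'm' -> 'a'  (+1)
  8. substitute 'n' -> 'r'  (+1)
Total edit operations: 6
Edit distance = 6


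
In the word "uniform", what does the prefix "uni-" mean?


Prefix: uni-
Example: uniform (uni- + form)
Meaning = one


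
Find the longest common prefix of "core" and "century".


Word 1: "core"
Word 2: "century"
Comparing from start:
  Pos 0: 'c' == 'c'
  Pos 1: 'o' != 'e' (stop)
LCP = "c" (length 1)


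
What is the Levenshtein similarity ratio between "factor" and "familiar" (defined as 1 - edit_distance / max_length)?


Word 1: "factor" (length 6)
Word 2: "familiar" (length 8)
One optimal edit sequence:
  1. keep 'f'
  2. keep 'a'
  3. insert 'm'  (+1)
  4. insert 'i'  (+1)
  5. substitute 'c' -> 'l'  (+1)
  6. substitute 't' -> 'i'  (+1)
  7. substitute 'o' -> 'a'  (+1)
  8. keep 'r'
Edit distance = 5
Max length = max(6, 8) = 8
Similarity = 1 - 5/8
= 0.3750


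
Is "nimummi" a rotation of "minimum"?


Word: "minimum", Candidate: "nimummi"
Method: check if candidate is substring of word+word
"minimumminimum" contains "nimummi"? Yes
Is rotation = Yes


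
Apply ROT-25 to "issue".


Word: "issue"
Shift: 25
Each letter → (letter + shift) mod 26:
  'i' (8) + 25 = 7 → 'h'
  's' (18) + 25 = 17 → 'r'
  's' (18) + 25 = 17 → 'r'
  'u' (20) + 25 = 19 → 't'
  'e' (4) + 25 = 3 → 'd'
Result = "hrrtd"


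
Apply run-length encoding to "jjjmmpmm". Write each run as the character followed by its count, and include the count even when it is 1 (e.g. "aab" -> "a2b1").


String: "jjjmmpmm"
Scanning for consecutive runs:
  'j' x 3
  'm' x 2
  'p' x 1
  'm' x 2
RLE = "j3m2p1m2"


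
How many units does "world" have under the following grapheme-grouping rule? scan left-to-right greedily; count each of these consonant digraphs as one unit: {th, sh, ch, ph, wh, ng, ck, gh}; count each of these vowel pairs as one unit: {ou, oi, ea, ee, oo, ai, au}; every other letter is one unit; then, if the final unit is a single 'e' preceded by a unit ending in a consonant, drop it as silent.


Word: "world" (5 letters)
Left-to-right scan:
  (1) 'w' (letter)
  (2) 'o' (letter)
  (3) 'r' (letter)
  (4) 'l' (letter)
  (5) 'd' (letter)
Units from scan: 5
Sound units = 5 units


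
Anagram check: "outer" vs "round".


Word 1: "outer" → sorted: eortu
Word 2: "round" → sorted: dnoru
Same letters? eortu != dnoru
Anagram = No


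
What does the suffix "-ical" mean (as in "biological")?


Suffix: -ical
Example: biological (biology + -ical, with a spelling change)
Meaning = relating to


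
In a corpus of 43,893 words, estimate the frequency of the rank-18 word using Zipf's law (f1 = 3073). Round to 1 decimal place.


Zipf's law: f(r) = f(1) / r
f(1) = 3073
f(18) = 3073 / 18
= 170.7 occurrences


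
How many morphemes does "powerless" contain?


Word: "powerless"
Morphemes: power + -less
Each morpheme carries meaning
= 2 morphemes


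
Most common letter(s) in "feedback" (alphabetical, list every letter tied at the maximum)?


Word: "feedback"
Letter counts:
  'a': 1
  'b': 1
  'c': 1
  'd': 1
  'e': 2
  'f': 1
  'k': 1
Maximum count = 2
Most frequent = 'e' (2 times each)


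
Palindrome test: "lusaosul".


Word: "lusaosul"
Reversed: "lusoasul"
Forward == Backward? lusaosul != lusoasul
Palindrome = No


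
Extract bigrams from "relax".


Word: "relax" (length 5)
Number of bigrams = 5 - 2 + 1 = 4
  Position 0: "re"
  Position 1: "el"
  Position 2: "la"
  Position 3: "ax"
Bigrams = "re", "el", "la", "ax"


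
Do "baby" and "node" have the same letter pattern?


Pattern of "baby": [0, 1, 0, 2]
Pattern of "node": [0, 1, 2, 3]
Patterns do not match
Same pattern = No


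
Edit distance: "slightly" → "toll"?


Word 1: "slightly" (length 8)
Word 2: "toll" (length 4)
One optimal edit sequence (insert/delete/substitute each cost 1):
  1. delete 's'  (+1)
  2. delete 'l'  (+1)
  3. delete 'i'  (+1)
  4. delete 'g'  (+1)
  5. substitute 'h' -> 't'  (+1)
  6. substitute 't' -> 'o'  (+1)
  7. keep 'l'
  8. substitute 'y' -> 'l'  (+1)
Total edit operations: 7
Edit distance = 7


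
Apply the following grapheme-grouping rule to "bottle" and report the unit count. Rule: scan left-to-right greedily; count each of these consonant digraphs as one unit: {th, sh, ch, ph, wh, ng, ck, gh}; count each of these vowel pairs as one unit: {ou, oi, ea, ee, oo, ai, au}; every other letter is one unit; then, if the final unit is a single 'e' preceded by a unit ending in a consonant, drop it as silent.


Word: "bottle" (6 letters)
Left-to-right scan:
  (1) 'b' (letter)
  (2) 'o' (letter)
  (3) 't' (letter)
  (4) 't' (letter)
  (5) 'l' (letter)
  (6) 'e' (letter)
Units from scan: 6
Final unit is 'e' after a consonant -> drop as silent (-1)
Sound units = 5 units


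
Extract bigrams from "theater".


Word: "theater" (length 7)
Number of bigrams = 7 - 2 + 1 = 6
  Position 0: "th"
  Position 1: "he"
  Position 2: "ea"
  Position 3: "at"
  Position 4: "te"
  Position 5: "er"
Bigrams = "th", "he", "ea", "at", "te", "er"


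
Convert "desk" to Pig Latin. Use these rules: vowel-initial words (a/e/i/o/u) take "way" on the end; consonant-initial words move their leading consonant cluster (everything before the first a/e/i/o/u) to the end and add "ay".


Word: "desk"
Starts with consonant(s) → move to end, add 'ay'
Consonant cluster: "d"
Pig Latin = "eskday"


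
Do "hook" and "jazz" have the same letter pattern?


Pattern of "hook": [0, 1, 1, 2]
Pattern of "jazz": [0, 1, 2, 2]
Patterns do not match
Same pattern = No


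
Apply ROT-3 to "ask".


Word: "ask"
Shift: 3
Each letter → (letter + shift) mod 26:
  'a' (0) + 3 = 3 → 'd'
  's' (18) + 3 = 21 → 'v'
  'k' (10) + 3 = 13 → 'n'
Result = "dvn"


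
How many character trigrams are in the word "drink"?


Word: "drink" (length 5)
Number of 3-grams = length - 3 + 1 = 5 - 3 + 1
= 3


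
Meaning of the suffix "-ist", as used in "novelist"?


Suffix: -ist
Example: novelist = novel + -ist
Meaning = one who practices


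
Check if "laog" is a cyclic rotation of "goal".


Word: "goal", Candidate: "laog"
Method: check if candidate is substring of word+word
"goalgoal" contains "laog"? No
Is rotation = No


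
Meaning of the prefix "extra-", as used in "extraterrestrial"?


Prefix: extra-
Example: extraterrestrial (extra- + terrestrial)
Meaning = beyond


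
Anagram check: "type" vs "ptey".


Word 1: "type" → sorted: epty
Word 2: "ptey" → sorted: epty
Same letters? epty == epty
Anagram = Yes


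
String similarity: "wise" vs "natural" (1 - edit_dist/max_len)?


Word 1: "wise" (length 4)
Word 2: "natural" (length 7)
One optimal edit sequence:
  1. insert 'n'  (+1)
  2. insert 'a'  (+1)
  3. insert 't'  (+1)
  4. substitute 'w' -> 'u'  (+1)
  5. substitute 'i' -> 'r'  (+1)
  6. substitute 's' -> 'a'  (+1)
  7. substitute 'e' -> 'l'  (+1)
Edit distance = 7
Max length = max(4, 7) = 7
Similarity = 1 - 7/7
= 0.0000
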